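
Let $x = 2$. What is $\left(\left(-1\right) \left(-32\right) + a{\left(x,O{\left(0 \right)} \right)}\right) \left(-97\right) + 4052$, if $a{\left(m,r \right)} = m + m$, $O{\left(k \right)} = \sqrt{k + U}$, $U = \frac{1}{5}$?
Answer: $560$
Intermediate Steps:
$U = \frac{1}{5} \approx 0.2$
$O{\left(k \right)} = \sqrt{\frac{1}{5} + k}$ ($O{\left(k \right)} = \sqrt{k + \frac{1}{5}} = \sqrt{\frac{1}{5} + k}$)
$a{\left(m,r \right)} = 2 m$
$\left(\left(-1\right) \left(-32\right) + a{\left(x,O{\left(0 \right)} \right)}\right) \left(-97\right) + 4052 = \left(\left(-1\right) \left(-32\right) + 2 \cdot 2\right) \left(-97\right) + 4052 = \left(32 + 4\right) \left(-97\right) + 4052 = 36 \left(-97\right) + 4052 = -3492 + 4052 = 560$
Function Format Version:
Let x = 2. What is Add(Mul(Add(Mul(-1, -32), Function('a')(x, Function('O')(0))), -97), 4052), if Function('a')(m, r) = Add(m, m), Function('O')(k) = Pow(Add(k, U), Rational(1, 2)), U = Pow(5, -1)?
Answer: 560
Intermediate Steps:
U = Rational(1, 5) ≈ 0.20000
Function('O')(k) = Pow(Add(Rational(1, 5), k), Rational(1, 2)) (Function('O')(k) = Pow(Add(k, Rational(1, 5)), Rational(1, 2)) = Pow(Add(Rational(1, 5), k), Rational(1, 2)))
Function('a')(m, r) = Mul(2, m)
Add(Mul(Add(Mul(-1, -32), Function('a')(x, Function('O')(0))), -97), 4052) = Add(Mul(Add(Mul(-1, -32), Mul(2, 2)), -97), 4052) = Add(Mul(Add(32, 4), -97), 4052) = Add(Mul(36, -97), 4052) = Add(-3492, 4052) = 560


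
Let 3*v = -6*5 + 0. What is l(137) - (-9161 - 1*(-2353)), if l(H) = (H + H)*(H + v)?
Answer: 41606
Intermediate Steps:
v = -10 (v = (-6*5 + 0)/3 = (-30 + 0)/3 = (⅓)*(-30) = -10)
l(H) = 2*H*(-10 + H) (l(H) = (H + H)*(H - 10) = (2*H)*(-10 + H) = 2*H*(-10 + H))
l(137) - (-9161 - 1*(-2353)) = 2*137*(-10 + 137) - (-9161 - 1*(-2353)) = 2*137*127 - (-9161 + 2353) = 34798 - 1*(-6808) = 34798 + 6808 = 41606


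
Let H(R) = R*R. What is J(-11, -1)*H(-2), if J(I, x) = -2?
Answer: -8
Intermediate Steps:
H(R) = R²
J(-11, -1)*H(-2) = -2*(-2)² = -2*4 = -8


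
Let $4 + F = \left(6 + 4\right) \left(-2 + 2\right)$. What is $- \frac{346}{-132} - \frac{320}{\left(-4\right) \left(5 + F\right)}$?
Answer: $\frac{5453}{66} \approx 82.621$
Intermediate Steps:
$F = -4$ ($F = -4 + \left(6 + 4\right) \left(-2 + 2\right) = -4 + 10 \cdot 0 = -4 + 0 = -4$)
$- \frac{346}{-132} - \frac{320}{\left(-4\right) \left(5 + F\right)} = - \frac{346}{-132} - \frac{320}{\left(-4\right) \left(5 - 4\right)} = \left(-346\right) \left(- \frac{1}{132}\right) - \frac{320}{\left(-4\right) 1} = \frac{173}{66} - \frac{320}{-4} = \frac{173}{66} - -80 = \frac{173}{66} + 80 = \frac{5453}{66}$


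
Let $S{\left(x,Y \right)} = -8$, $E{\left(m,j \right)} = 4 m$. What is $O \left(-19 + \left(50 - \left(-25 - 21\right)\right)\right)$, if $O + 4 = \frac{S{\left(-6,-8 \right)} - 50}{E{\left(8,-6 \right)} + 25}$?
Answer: $- \frac{22022}{57} \approx -386.35$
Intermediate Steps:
$O = - \frac{286}{57}$ ($O = -4 + \frac{-8 - 50}{4 \cdot 8 + 25} = -4 - \frac{58}{32 + 25} = -4 - \frac{58}{57} = - \frac{286}{57} \approx -5.0175$)
$O \left(-19 + \left(50 - \left(-25 - 21\right)\right)\right) = - \frac{286 \left(-19 + \left(50 - \left(-25 - 21\right)\right)\right)}{57} = - \frac{286 \left(-19 + \left(50 - -46\right)\right)}{57} = - \frac{286 \left(-19 + \left(50 + 46\right)\right)}{57} = - \frac{286 \left(-19 + 96\right)}{57} = \left(- \frac{286}{57}\right) 77 = - \frac{22022}{57}$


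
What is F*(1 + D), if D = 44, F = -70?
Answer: -3150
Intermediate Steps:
F*(1 + D) = -70*(1 + 44) = -70*45 = -3150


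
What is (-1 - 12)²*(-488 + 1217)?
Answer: 123201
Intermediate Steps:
(-1 - 12)²*(-488 + 1217) = (-13)²*729 = 169*729 = 123201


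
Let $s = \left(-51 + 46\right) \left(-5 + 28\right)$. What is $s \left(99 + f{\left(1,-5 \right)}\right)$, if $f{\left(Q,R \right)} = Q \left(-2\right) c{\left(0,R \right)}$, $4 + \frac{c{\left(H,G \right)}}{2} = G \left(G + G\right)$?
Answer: $9775$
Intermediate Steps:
$c{\left(H,G \right)} = -8 + 4 G^{2}$ ($c{\left(H,G \right)} = -8 + 2 G \left(G + G\right) = -8 + 2 G 2 G = -8 + 2 \cdot 2 G^{2} = -8 + 4 G^{2}$)
$f{\left(Q,R \right)} = - 2 Q \left(-8 + 4 R^{2}\right)$ ($f{\left(Q,R \right)} = Q \left(-2\right) \left(-8 + 4 R^{2}\right) = - 2 Q \left(-8 + 4 R^{2}\right)$)
$s = -115$ ($s = \left(-5\right) 23 = -115$)
$s \left(99 + f{\left(1,-5 \right)}\right) = - 115 \left(99 + 8 \cdot 1 \left(2 - \left(-5\right)^{2}\right)\right) = - 115 \left(99 + 8 \cdot 1 \left(2 - 25\right)\right) = - 115 \left(99 + 8 \cdot 1 \left(-23\right)\right) = - 115 \left(99 - 184\right) = \left(-115\right) \left(-85\right) = 9775$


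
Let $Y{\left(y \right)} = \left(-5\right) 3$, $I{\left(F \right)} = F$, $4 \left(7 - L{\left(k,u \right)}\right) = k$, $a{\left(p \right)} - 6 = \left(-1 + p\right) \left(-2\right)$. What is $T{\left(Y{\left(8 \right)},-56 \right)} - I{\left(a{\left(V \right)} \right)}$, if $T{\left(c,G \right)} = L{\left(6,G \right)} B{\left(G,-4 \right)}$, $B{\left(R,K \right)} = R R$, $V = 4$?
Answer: $17248$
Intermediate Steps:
$a{\left(p \right)} = 8 - 2 p$ ($a{\left(p \right)} = 6 + \left(-1 + p\right) \left(-2\right) = 6 - \left(-2 + 2 p\right) = 8 - 2 p$)
$L{\left(k,u \right)} = 7 - \frac{k}{4}$
$B{\left(R,K \right)} = R^{2}$
$Y{\left(y \right)} = -15$
$T{\left(c,G \right)} = \frac{11 G^{2}}{2}$ ($T{\left(c,G \right)} = \left(7 - \frac{3}{2}\right) G^{2} = \frac{11 G^{2}}{2}$)
$T{\left(Y{\left(8 \right)},-56 \right)} - I{\left(a{\left(V \right)} \right)} = \frac{11 \left(-56\right)^{2}}{2} - \left(8 - 8\right) = \frac{11}{2} \cdot 3136 - \left(8 - 8\right) = 17248 - 0 = 17248 + 0 = 17248$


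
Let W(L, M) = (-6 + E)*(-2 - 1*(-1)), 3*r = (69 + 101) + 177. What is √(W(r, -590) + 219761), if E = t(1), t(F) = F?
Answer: √219766 ≈ 468.79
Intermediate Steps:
E = 1
r = 347/3 (r = ((69 + 101) + 177)/3 = (170 + 177)/3 = (⅓)*347 = 347/3 ≈ 115.67)
W(L, M) = 5 (W(L, M) = (-6 + 1)*(-2 - 1*(-1)) = -5*(-2 + 1) = -5*(-1) = 5)
√(W(r, -590) + 219761) = √(5 + 219761) = √219766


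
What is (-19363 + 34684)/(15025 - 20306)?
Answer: -15321/5281 ≈ -2.9012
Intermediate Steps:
(-19363 + 34684)/(15025 - 20306) = 15321/(-5281) = 15321*(-1/5281) = -15321/5281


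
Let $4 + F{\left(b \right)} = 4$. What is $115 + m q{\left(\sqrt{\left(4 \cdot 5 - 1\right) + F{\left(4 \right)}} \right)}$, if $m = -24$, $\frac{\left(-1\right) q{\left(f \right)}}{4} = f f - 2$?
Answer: $1747$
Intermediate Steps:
$F{\left(b \right)} = 0$ ($F{\left(b \right)} = -4 + 4 = 0$)
$q{\left(f \right)} = 8 - 4 f^{2}$ ($q{\left(f \right)} = - 4 \left(f f - 2\right) = - 4 \left(f^{2} - 2\right) = - 4 \left(-2 + f^{2}\right) = 8 - 4 f^{2}$)
$115 + m q{\left(\sqrt{\left(4 \cdot 5 - 1\right) + F{\left(4 \right)}} \right)} = 115 - 24 \left(8 - 4 \left(\sqrt{\left(4 \cdot 5 - 1\right) + 0}\right)^{2}\right) = 115 - 24 \left(8 - 4 \left(\sqrt{\left(20 - 1\right) + 0}\right)^{2}\right) = 115 - 24 \left(8 - 4 \left(\sqrt{19 + 0}\right)^{2}\right) = 115 - 24 \left(8 - 4 \left(\sqrt{19}\right)^{2}\right) = 115 - 24 \left(8 - 76\right) = 115 - -1632 = 115 + 1632 = 1747$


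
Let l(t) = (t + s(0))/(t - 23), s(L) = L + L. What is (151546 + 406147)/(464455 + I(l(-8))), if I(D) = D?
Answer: 17288483/14398113 ≈ 1.2007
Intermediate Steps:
s(L) = 2*L
l(t) = t/(-23 + t) (l(t) = (t + 2*0)/(t - 23) = (t + 0)/(-23 + t) = t/(-23 + t))
(151546 + 406147)/(464455 + I(l(-8))) = (151546 + 406147)/(464455 - 8/(-23 - 8)) = 557693/(464455 - 8/(-31)) = 557693/(464455 - 8*(-1/31)) = 557693/(464455 + 8/31) = 557693/(14398113/31) = 557693*(31/14398113) = 17288483/14398113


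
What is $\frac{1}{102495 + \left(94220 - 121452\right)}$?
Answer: $\frac{1}{75263} \approx 1.3287 \cdot 10^{-5}$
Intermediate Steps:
$\frac{1}{102495 + \left(94220 - 121452\right)} = \frac{1}{102495 - 27232} = \frac{1}{75263}$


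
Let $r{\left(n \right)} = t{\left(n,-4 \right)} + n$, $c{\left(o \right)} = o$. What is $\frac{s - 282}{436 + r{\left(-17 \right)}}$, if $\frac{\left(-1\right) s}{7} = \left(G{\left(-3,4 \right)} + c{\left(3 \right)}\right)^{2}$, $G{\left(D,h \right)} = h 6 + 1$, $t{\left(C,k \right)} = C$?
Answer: $- \frac{2885}{201} \approx -14.353$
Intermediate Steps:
$G{\left(D,h \right)} = 1 + 6 h$ ($G{\left(D,h \right)} = 6 h + 1 = 1 + 6 h$)
$s = -5488$ ($s = - 7 \left(\left(1 + 6 \cdot 4\right) + 3\right)^{2} = - 7 \left(\left(1 + 24\right) + 3\right)^{2} = - 7 \left(25 + 3\right)^{2} = - 7 \cdot 28^{2} = \left(-7\right) 784 = -5488$)
$r{\left(n \right)} = 2 n$ ($r{\left(n \right)} = n + n = 2 n$)
$\frac{s - 282}{436 + r{\left(-17 \right)}} = \frac{-5488 - 282}{436 + 2 \left(-17\right)} = - \frac{5770}{436 - 34} = - \frac{5770}{402} = \left(-5770\right) \frac{1}{402} = - \frac{2885}{201}$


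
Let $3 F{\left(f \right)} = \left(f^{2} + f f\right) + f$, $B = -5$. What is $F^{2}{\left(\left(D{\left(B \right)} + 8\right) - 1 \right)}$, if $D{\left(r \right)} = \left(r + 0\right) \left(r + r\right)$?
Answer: $4774225$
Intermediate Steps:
$D{\left(r \right)} = 2 r^{2}$ ($D{\left(r \right)} = r 2 r = 2 r^{2}$)
$F{\left(f \right)} = \frac{f}{3} + \frac{2 f^{2}}{3}$ ($F{\left(f \right)} = \frac{\left(f^{2} + f f\right) + f}{3} = \frac{\left(f^{2} + f^{2}\right) + f}{3} = \frac{2 f^{2} + f}{3} = \frac{f + 2 f^{2}}{3} = \frac{f}{3} + \frac{2 f^{2}}{3}$)
$F^{2}{\left(\left(D{\left(B \right)} + 8\right) - 1 \right)} = \left(\frac{\left(\left(2 \left(-5\right)^{2} + 8\right) - 1\right) \left(1 + 2 \left(\left(2 \left(-5\right)^{2} + 8\right) - 1\right)\right)}{3}\right)^{2} = \left(\frac{\left(\left(2 \cdot 25 + 8\right) - 1\right) \left(1 + 2 \left(\left(2 \cdot 25 + 8\right) - 1\right)\right)}{3}\right)^{2} = \left(\frac{\left(\left(50 + 8\right) - 1\right) \left(1 + 2 \left(\left(50 + 8\right) - 1\right)\right)}{3}\right)^{2} = \left(\frac{\left(58 - 1\right) \left(1 + 2 \left(58 - 1\right)\right)}{3}\right)^{2} = \left(\frac{1}{3} \cdot 57 \left(1 + 2 \cdot 57\right)\right)^{2} = \left(\frac{1}{3} \cdot 57 \left(1 + 114\right)\right)^{2} = \left(\frac{1}{3} \cdot 57 \cdot 115\right)^{2} = 2185^{2} = 4774225$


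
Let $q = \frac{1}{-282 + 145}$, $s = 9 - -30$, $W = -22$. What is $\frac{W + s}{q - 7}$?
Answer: $- \frac{2329}{960} \approx -2.426$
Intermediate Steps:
$s = 39$ ($s = 9 + 30 = 39$)
$q = - \frac{1}{137}$ ($q = \frac{1}{-137} = - \frac{1}{137} \approx -0.0072993$)
$\frac{W + s}{q - 7} = \frac{-22 + 39}{- \frac{1}{137} - 7} = \frac{17}{- \frac{1}{137} + \left(-117 + 110\right)} = \frac{17}{- \frac{1}{137} - 7} = \frac{17}{- \frac{960}{137}} = 17 \left(- \frac{137}{960}\right) = - \frac{2329}{960}$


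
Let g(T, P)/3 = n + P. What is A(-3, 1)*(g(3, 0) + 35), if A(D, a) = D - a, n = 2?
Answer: -164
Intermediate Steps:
g(T, P) = 6 + 3*P (g(T, P) = 3*(2 + P) = 6 + 3*P)
A(-3, 1)*(g(3, 0) + 35) = (-3 - 1*1)*((6 + 3*0) + 35) = (-3 - 1)*((6 + 0) + 35) = -4*(6 + 35) = -4*41 = -164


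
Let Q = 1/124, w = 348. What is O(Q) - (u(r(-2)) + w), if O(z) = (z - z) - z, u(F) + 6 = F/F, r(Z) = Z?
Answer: -42533/124 ≈ -343.01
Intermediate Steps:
u(F) = -5 (u(F) = -6 + F/F = -6 + 1 = -5)
Q = 1/124 ≈ 0.0080645
O(z) = -z (O(z) = 0 - z = -z)
O(Q) - (u(r(-2)) + w) = -1*1/124 - (-5 + 348) = -1/124 - 1*343 = -1/124 - 343 = -42533/124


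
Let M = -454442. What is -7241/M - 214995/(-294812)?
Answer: 49918745741/66987477452 ≈ 0.74520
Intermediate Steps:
-7241/M - 214995/(-294812) = -7241/(-454442) - 214995/(-294812) = -7241*(-1/454442) - 214995*(-1/294812) = 7241/454442 + 214995/294812 = 49918745741/66987477452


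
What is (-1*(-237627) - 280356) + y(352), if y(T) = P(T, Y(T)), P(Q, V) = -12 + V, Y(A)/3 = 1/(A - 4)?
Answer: -4957955/116 ≈ -42741.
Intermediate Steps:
Y(A) = 3/(-4 + A) (Y(A) = 3/(A - 4) = 3/(-4 + A))
y(T) = -12 + 3/(-4 + T)
(-1*(-237627) - 280356) + y(352) = (-1*(-237627) - 280356) + 3*(17 - 4*352)/(-4 + 352) = (237627 - 280356) + 3*(17 - 1408)/348 = -42729 + 3*(1/348)*(-1391) = -42729 - 1391/116 = -4957955/116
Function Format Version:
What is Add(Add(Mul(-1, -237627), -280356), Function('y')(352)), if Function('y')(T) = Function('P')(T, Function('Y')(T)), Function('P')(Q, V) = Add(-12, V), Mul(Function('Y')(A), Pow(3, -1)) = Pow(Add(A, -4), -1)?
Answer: Rational(-4957955, 116) ≈ -42741.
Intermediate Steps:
Function('Y')(A) = Mul(3, Pow(Add(-4, A), -1)) (Function('Y')(A) = Mul(3, Pow(Add(A, -4), -1)) = Mul(3, Pow(Add(-4, A), -1)))
Function('y')(T) = Add(-12, Mul(3, Pow(Add(-4, T), -1)))
Add(Add(Mul(-1, -237627), -280356), Function('y')(352)) = Add(Add(Mul(-1, -237627), -280356), Mul(3, Pow(Add(-4, 352), -1), Add(17, Mul(-4, 352)))) = Add(Add(237627, -280356), Mul(3, Pow(348, -1), Add(17, -1408))) = Add(-42729, Mul(3, Rational(1, 348), -1391)) = Add(-42729, Rational(-1391, 116)) = Rational(-4957955, 116)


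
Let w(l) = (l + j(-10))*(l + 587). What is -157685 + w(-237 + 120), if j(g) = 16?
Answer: -205155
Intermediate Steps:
w(l) = (16 + l)*(587 + l) (w(l) = (l + 16)*(l + 587) = (16 + l)*(587 + l))
-157685 + w(-237 + 120) = -157685 + (9392 + (-237 + 120)² + 603*(-237 + 120)) = -157685 + (9392 + (-117)² + 603*(-117)) = -157685 + (9392 + 13689 - 70551) = -157685 - 47470 = -205155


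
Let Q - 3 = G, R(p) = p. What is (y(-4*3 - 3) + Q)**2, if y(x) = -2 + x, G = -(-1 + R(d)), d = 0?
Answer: 169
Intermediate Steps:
G = 1 (G = -(-1 + 0) = -1*(-1) = 1)
Q = 4 (Q = 3 + 1 = 4)
(y(-4*3 - 3) + Q)**2 = ((-2 + (-4*3 - 3)) + 4)**2 = ((-2 + (-12 - 3)) + 4)**2 = ((-2 - 15) + 4)**2 = (-17 + 4)**2 = (-13)**2 = 169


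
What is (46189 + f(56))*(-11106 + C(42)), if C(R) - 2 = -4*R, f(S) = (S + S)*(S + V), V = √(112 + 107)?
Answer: -591340392 - 1262464*√219 ≈ -6.1002e+8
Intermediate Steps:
V = √219 ≈ 14.799
f(S) = 2*S*(S + √219) (f(S) = (S + S)*(S + √219) = (2*S)*(S + √219) = 2*S*(S + √219))
C(R) = 2 - 4*R
(46189 + f(56))*(-11106 + C(42)) = (46189 + 2*56*(56 + √219))*(-11106 + (2 - 4*42)) = (46189 + (6272 + 112*√219))*(-11106 + (2 - 168)) = (52461 + 112*√219)*(-11106 - 166) = (52461 + 112*√219)*(-11272) = -591340392 - 1262464*√219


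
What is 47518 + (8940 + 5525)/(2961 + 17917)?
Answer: 90190479/1898 ≈ 47519.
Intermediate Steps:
47518 + (8940 + 5525)/(2961 + 17917) = 47518 + 14465/20878 = 47518 + 14465*(1/20878) = 47518 + 1315/1898 = 90190479/1898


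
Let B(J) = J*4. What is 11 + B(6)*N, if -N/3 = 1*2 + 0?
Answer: -133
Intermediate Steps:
B(J) = 4*J
N = -6 (N = -3*(1*2 + 0) = -3*(2 + 0) = -3*2 = -6)
11 + B(6)*N = 11 + (4*6)*(-6) = 11 + 24*(-6) = 11 - 144 = -133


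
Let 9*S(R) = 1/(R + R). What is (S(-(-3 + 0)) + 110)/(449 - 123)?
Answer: 5941/17604 ≈ 0.33748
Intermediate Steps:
S(R) = 1/(18*R) (S(R) = 1/(9*(R + R)) = 1/(9*((2*R))) = (1/(2*R))/9 = 1/(18*R))
(S(-(-3 + 0)) + 110)/(449 - 123) = (1/(18*((-(-3 + 0)))) + 110)/(449 - 123) = (1/(18*((-1*(-3)))) + 110)/326 = ((1/18)/3 + 110)*(1/326) = ((1/18)*(⅓) + 110)*(1/326) = (1/54 + 110)*(1/326) = (5941/54)*(1/326) = 5941/17604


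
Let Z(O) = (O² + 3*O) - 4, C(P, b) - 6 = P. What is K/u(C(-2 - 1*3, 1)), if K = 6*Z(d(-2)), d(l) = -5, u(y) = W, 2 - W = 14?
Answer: -3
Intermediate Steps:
W = -12 (W = 2 - 1*14 = 2 - 14 = -12)
C(P, b) = 6 + P
u(y) = -12
Z(O) = -4 + O² + 3*O
K = 36 (K = 6*(-4 + (-5)² + 3*(-5)) = 6*(-4 + 25 - 15) = 6*6 = 36)
K/u(C(-2 - 1*3, 1)) = 36/(-12) = 36*(-1/12) = -3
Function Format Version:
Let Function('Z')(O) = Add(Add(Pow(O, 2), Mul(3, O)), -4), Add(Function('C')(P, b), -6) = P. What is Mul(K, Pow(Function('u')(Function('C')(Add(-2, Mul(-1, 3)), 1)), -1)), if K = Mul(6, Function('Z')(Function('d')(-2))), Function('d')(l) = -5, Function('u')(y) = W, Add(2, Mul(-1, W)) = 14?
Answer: -3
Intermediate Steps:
W = -12 (W = Add(2, Mul(-1, 14)) = Add(2, -14) = -12)
Function('C')(P, b) = Add(6, P)
Function('u')(y) = -12
Function('Z')(O) = Add(-4, Pow(O, 2), Mul(3, O))
K = 36 (K = Mul(6, Add(-4, Pow(-5, 2), Mul(3, -5))) = Mul(6, Add(-4, 25, -15)) = Mul(6, 6) = 36)
Mul(K, Pow(Function('u')(Function('C')(Add(-2, Mul(-1, 3)), 1)), -1)) = Mul(36, Pow(-12, -1)) = Mul(36, Rational(-1, 12)) = -3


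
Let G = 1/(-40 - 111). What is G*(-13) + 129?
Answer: 19492/151 ≈ 129.09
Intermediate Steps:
G = -1/151 (G = 1/(-151) = -1/151 ≈ -0.0066225)
G*(-13) + 129 = -1/151*(-13) + 129 = 13/151 + 129 = 19492/151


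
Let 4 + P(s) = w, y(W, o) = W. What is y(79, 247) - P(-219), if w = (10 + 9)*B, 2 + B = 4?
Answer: 45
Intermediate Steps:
B = 2 (B = -2 + 4 = 2)
w = 38 (w = (10 + 9)*2 = 19*2 = 38)
P(s) = 34 (P(s) = -4 + 38 = 34)
y(79, 247) - P(-219) = 79 - 1*34 = 79 - 34 = 45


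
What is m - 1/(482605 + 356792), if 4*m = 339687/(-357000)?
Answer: -95044558913/399552972000 ≈ -0.23788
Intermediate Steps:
m = -113229/476000 (m = (339687/(-357000))/4 = (339687*(-1/357000))/4 = (¼)*(-113229/119000) = -113229/476000 ≈ -0.23788)
m - 1/(482605 + 356792) = -113229/476000 - 1/(482605 + 356792) = -113229/476000 - 1/839397 = -95044558913/399552972000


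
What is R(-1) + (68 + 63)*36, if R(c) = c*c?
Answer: 4717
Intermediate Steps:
R(c) = c²
R(-1) + (68 + 63)*36 = (-1)² + (68 + 63)*36 = 1 + 131*36 = 1 + 4716 = 4717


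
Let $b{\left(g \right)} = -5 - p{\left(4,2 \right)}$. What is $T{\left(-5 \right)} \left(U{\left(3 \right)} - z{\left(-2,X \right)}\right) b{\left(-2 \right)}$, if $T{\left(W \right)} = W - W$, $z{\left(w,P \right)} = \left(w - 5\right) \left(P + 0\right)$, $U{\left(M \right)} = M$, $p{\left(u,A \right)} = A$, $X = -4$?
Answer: $0$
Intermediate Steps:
$z{\left(w,P \right)} = P \left(-5 + w\right)$ ($z{\left(w,P \right)} = \left(-5 + w\right) P = P \left(-5 + w\right)$)
$b{\left(g \right)} = -7$ ($b{\left(g \right)} = -5 - 2 = -7$)
$T{\left(W \right)} = 0$
$T{\left(-5 \right)} \left(U{\left(3 \right)} - z{\left(-2,X \right)}\right) b{\left(-2 \right)} = 0 \left(3 - - 4 \left(-5 - 2\right)\right) \left(-7\right) = 0 \left(3 - \left(-4\right) \left(-7\right)\right) \left(-7\right) = 0 \left(3 - 28\right) \left(-7\right) = 0 \left(-25\right) \left(-7\right) = 0 \left(-7\right) = 0$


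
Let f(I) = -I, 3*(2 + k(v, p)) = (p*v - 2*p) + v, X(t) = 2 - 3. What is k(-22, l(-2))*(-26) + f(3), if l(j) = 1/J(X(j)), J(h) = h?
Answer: 95/3 ≈ 31.667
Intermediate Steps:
X(t) = -1
l(j) = -1 (l(j) = 1/(-1) = -1)
k(v, p) = -2 - 2*p/3 + v/3 + p*v/3 (k(v, p) = -2 + ((p*v - 2*p) + v)/3 = -2 + ((-2*p + p*v) + v)/3 = -2 + (v - 2*p + p*v)/3 = -2 + (-2*p/3 + v/3 + p*v/3) = -2 - 2*p/3 + v/3 + p*v/3)
k(-22, l(-2))*(-26) + f(3) = (-2 - 2/3*(-1) + (1/3)*(-22) + (1/3)*(-1)*(-22))*(-26) - 1*3 = (-2 + 2/3 - 22/3 + 22/3)*(-26) - 3 = -4/3*(-26) - 3 = 104/3 - 3 = 95/3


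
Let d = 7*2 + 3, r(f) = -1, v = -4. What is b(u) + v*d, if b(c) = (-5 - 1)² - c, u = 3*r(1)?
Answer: -29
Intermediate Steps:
d = 17 (d = 14 + 3 = 17)
u = -3 (u = 3*(-1) = -3)
b(c) = 36 - c (b(c) = (-6)² - c = 36 - c)
b(u) + v*d = (36 - 1*(-3)) - 4*17 = (36 + 3) - 68 = 39 - 68 = -29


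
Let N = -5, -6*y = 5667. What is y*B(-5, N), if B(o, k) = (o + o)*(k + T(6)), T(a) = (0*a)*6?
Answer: -47225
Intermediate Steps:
y = -1889/2 (y = -1/6*5667 = -1889/2 ≈ -944.50)
T(a) = 0 (T(a) = 0*6 = 0)
B(o, k) = 2*k*o (B(o, k) = (o + o)*(k + 0) = (2*o)*k = 2*k*o)
y*B(-5, N) = -1889*(-5)*(-5) = -1889/2*50 = -47225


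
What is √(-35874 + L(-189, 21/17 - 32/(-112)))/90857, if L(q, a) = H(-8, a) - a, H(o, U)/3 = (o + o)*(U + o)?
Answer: I*√10278149/1544569 ≈ 0.0020756*I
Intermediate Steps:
H(o, U) = 6*o*(U + o) (H(o, U) = 3*((o + o)*(U + o)) = 3*((2*o)*(U + o)) = 3*(2*o*(U + o)) = 6*o*(U + o))
L(q, a) = 384 - 49*a (L(q, a) = 6*(-8)*(a - 8) - a = 6*(-8)*(-8 + a) - a = (384 - 48*a) - a = 384 - 49*a)
√(-35874 + L(-189, 21/17 - 32/(-112)))/90857 = √(-35874 + (384 - 49*(21/17 - 32/(-112))))/90857 = √(-35874 + (384 - 49*(21*(1/17) - 32*(-1/112))))*(1/90857) = √(-35874 + (384 - 49*(21/17 + 2/7)))*(1/90857) = √(-35874 + (384 - 49*181/119))*(1/90857) = √(-35874 + (384 - 1267/17))*(1/90857) = √(-35874 + 5261/17)*(1/90857) = √(-604597/17)*(1/90857) = (I*√10278149/17)*(1/90857) = I*√10278149/1544569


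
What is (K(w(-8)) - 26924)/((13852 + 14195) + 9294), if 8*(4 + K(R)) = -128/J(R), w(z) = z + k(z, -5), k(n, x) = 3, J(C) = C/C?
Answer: -26944/37341 ≈ -0.72157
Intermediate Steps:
J(C) = 1
w(z) = 3 + z (w(z) = z + 3 = 3 + z)
K(R) = -20 (K(R) = -4 + (-128/1)/8 = -4 + (-128*1)/8 = -4 + (1/8)*(-128) = -4 - 16 = -20)
(K(w(-8)) - 26924)/((13852 + 14195) + 9294) = (-20 - 26924)/((13852 + 14195) + 9294) = -26944/(28047 + 9294) = -26944/37341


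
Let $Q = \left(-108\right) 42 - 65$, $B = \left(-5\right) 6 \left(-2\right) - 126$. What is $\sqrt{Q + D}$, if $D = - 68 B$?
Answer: $i \sqrt{113} \approx 10.63 i$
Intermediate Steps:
$B = -66$ ($B = \left(-30\right) \left(-2\right) - 126 = 60 - 126 = -66$)
$D = 4488$ ($D = \left(-68\right) \left(-66\right) = 4488$)
$Q = -4601$ ($Q = -4536 - 65 = -4601$)
$\sqrt{Q + D} = \sqrt{-4601 + 4488} = \sqrt{-113} = i \sqrt{113}$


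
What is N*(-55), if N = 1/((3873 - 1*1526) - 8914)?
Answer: 5/597 ≈ 0.0083752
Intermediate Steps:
N = -1/6567 (N = 1/((3873 - 1526) - 8914) = 1/(2347 - 8914) = 1/(-6567) = -1/6567 ≈ -0.00015228)
N*(-55) = -1/6567*(-55) = 5/597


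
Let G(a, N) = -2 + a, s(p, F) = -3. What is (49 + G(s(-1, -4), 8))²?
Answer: 1936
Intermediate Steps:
(49 + G(s(-1, -4), 8))² = (49 + (-2 - 3))² = (49 - 5)² = 44² = 1936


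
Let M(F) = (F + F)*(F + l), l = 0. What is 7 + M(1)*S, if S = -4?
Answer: -1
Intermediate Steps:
M(F) = 2*F² (M(F) = (F + F)*(F + 0) = (2*F)*F = 2*F²)
7 + M(1)*S = 7 + (2*1²)*(-4) = 7 + (2*1)*(-4) = 7 + 2*(-4) = 7 - 8 = -1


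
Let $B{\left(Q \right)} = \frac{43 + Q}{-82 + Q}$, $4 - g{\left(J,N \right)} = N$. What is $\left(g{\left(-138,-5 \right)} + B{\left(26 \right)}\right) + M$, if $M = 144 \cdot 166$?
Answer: $\frac{1339059}{56} \approx 23912.0$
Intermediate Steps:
$g{\left(J,N \right)} = 4 - N$
$B{\left(Q \right)} = \frac{43 + Q}{-82 + Q}$
$M = 23904$
$\left(g{\left(-138,-5 \right)} + B{\left(26 \right)}\right) + M = \left(\left(4 - -5\right) + \frac{43 + 26}{-82 + 26}\right) + 23904 = \left(\left(4 + 5\right) + \frac{1}{-56} \cdot 69\right) + 23904 = \left(9 - \frac{69}{56}\right) + 23904 = \frac{435}{56} + 23904 = \frac{1339059}{56}$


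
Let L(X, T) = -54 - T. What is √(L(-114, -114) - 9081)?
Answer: I*√9021 ≈ 94.979*I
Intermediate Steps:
√(L(-114, -114) - 9081) = √((-54 - 1*(-114)) - 9081) = √((-54 + 114) - 9081) = √(60 - 9081) = √(-9021) = I*√9021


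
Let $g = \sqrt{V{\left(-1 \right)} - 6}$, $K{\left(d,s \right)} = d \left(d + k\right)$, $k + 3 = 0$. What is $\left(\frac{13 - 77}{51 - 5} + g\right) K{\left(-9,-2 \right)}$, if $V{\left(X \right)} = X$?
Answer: $- \frac{3456}{23} + 108 i \sqrt{7} \approx -150.26 + 285.74 i$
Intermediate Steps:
$k = -3$ ($k = -3 + 0 = -3$)
$K{\left(d,s \right)} = d \left(-3 + d\right)$ ($K{\left(d,s \right)} = d \left(d - 3\right) = d \left(-3 + d\right)$)
$g = i \sqrt{7}$ ($g = \sqrt{-1 - 6} = \sqrt{-7} = i \sqrt{7} \approx 2.6458 i$)
$\left(\frac{13 - 77}{51 - 5} + g\right) K{\left(-9,-2 \right)} = \left(\frac{13 - 77}{51 - 5} + i \sqrt{7}\right) \left(- 9 \left(-3 - 9\right)\right) = \left(- \frac{64}{46} + i \sqrt{7}\right) \left(\left(-9\right) \left(-12\right)\right) = \left(\left(-64\right) \frac{1}{46} + i \sqrt{7}\right) 108 = \left(- \frac{32}{23} + i \sqrt{7}\right) 108 = - \frac{3456}{23} + 108 i \sqrt{7}$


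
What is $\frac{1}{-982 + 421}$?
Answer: $- \frac{1}{561} \approx -0.0017825$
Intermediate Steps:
$\frac{1}{-982 + 421} = \frac{1}{-561} = - \frac{1}{561}$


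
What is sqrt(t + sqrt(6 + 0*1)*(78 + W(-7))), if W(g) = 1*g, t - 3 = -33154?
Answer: sqrt(-33151 + 71*sqrt(6)) ≈ 181.6*I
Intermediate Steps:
t = -33151 (t = 3 - 33154 = -33151)
W(g) = g
sqrt(t + sqrt(6 + 0*1)*(78 + W(-7))) = sqrt(-33151 + sqrt(6 + 0*1)*(78 - 7)) = sqrt(-33151 + sqrt(6 + 0)*71) = sqrt(-33151 + sqrt(6)*71) = sqrt(-33151 + 71*sqrt(6))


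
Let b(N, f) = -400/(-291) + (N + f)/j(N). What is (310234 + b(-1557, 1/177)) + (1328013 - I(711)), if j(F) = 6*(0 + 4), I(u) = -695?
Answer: 168827429779/103014 ≈ 1.6389e+6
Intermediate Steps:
j(F) = 24 (j(F) = 6*4 = 24)
b(N, f) = 400/291 + N/24 + f/24 (b(N, f) = -400/(-291) + (N + f)/24 = -400*(-1/291) + (N + f)*(1/24) = 400/291 + (N/24 + f/24) = 400/291 + N/24 + f/24)
(310234 + b(-1557, 1/177)) + (1328013 - I(711)) = (310234 + (400/291 + (1/24)*(-1557) + (1/24)/177)) + (1328013 - 1*(-695)) = (310234 + (400/291 - 519/8 + (1/24)*(1/177))) + (1328013 + 695) = (310234 + (400/291 - 519/8 + 1/4248)) + 1328708 = (310234 - 6541409/103014) + 1328708 = 31951903867/103014 + 1328708 = 168827429779/103014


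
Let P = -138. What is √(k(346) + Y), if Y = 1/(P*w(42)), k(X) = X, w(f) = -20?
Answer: 7*√13447410/1380 ≈ 18.601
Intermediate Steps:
Y = 1/2760 (Y = 1/(-138*(-20)) = 1/2760 ≈ 0.00036232)
√(k(346) + Y) = √(346 + 1/2760) = √(954961/2760) = 7*√13447410/1380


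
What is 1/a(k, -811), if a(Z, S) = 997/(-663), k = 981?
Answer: -663/997 ≈ -0.66500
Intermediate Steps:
a(Z, S) = -997/663 (a(Z, S) = 997*(-1/663) = -997/663)
1/a(k, -811) = 1/(-997/663) = -663/997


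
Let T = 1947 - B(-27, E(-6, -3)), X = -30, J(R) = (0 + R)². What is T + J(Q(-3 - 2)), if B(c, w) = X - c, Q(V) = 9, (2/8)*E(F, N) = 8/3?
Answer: 2031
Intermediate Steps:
E(F, N) = 32/3 (E(F, N) = 4*(8/3) = 32/3)
J(R) = R²
B(c, w) = -30 - c
T = 1950 (T = 1947 - (-30 - 1*(-27)) = 1947 - (-30 + 27) = 1947 - 1*(-3) = 1947 + 3 = 1950)
T + J(Q(-3 - 2)) = 1950 + 9² = 1950 + 81 = 2031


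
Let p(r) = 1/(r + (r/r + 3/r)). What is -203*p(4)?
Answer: -812/23 ≈ -35.304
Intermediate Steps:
p(r) = 1/(1 + r + 3/r) (p(r) = 1/(r + (1 + 3/r)) = 1/(1 + r + 3/r))
-203*p(4) = -812/(3 + 4 + 4²) = -812/(3 + 4 + 16) = -812/23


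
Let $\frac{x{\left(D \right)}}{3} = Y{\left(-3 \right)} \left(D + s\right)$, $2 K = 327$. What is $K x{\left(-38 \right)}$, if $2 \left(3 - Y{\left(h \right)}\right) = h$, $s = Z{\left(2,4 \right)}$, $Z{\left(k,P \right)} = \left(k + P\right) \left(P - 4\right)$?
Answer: $- \frac{167751}{2} \approx -83876.0$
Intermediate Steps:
$K = \frac{327}{2}$ ($K = \frac{1}{2} \cdot 327 = \frac{327}{2} \approx 163.5$)
$Z{\left(k,P \right)} = \left(-4 + P\right) \left(P + k\right)$ ($Z{\left(k,P \right)} = \left(P + k\right) \left(-4 + P\right) = \left(-4 + P\right) \left(P + k\right)$)
$s = 0$ ($s = 4^{2} - 16 - 8 + 4 \cdot 2 = 16 - 16 - 8 + 8 = 0$)
$Y{\left(h \right)} = 3 - \frac{h}{2}$
$x{\left(D \right)} = \frac{27 D}{2}$ ($x{\left(D \right)} = 3 \left(3 - - \frac{3}{2}\right) \left(D + 0\right) = 3 \left(3 + \frac{3}{2}\right) D = 3 \frac{9 D}{2} = \frac{27 D}{2}$)
$K x{\left(-38 \right)} = \frac{327 \cdot \frac{27}{2} \left(-38\right)}{2} = \frac{327}{2} \left(-513\right) = - \frac{167751}{2}$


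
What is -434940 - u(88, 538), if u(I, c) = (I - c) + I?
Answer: -434578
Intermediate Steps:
u(I, c) = -c + 2*I
-434940 - u(88, 538) = -434940 - (-1*538 + 2*88) = -434940 - (-538 + 176) = -434940 - 1*(-362) = -434940 + 362 = -434578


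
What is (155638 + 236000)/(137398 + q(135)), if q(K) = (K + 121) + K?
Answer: 391638/137789 ≈ 2.8423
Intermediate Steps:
q(K) = 121 + 2*K (q(K) = (121 + K) + K = 121 + 2*K)
(155638 + 236000)/(137398 + q(135)) = (155638 + 236000)/(137398 + (121 + 2*135)) = 391638/(137398 + (121 + 270)) = 391638/(137398 + 391) = 391638/137789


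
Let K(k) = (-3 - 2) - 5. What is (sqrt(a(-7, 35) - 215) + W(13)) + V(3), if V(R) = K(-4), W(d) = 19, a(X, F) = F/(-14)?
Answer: 9 + I*sqrt(870)/2 ≈ 9.0 + 14.748*I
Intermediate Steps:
a(X, F) = -F/14 (a(X, F) = F*(-1/14) = -F/14)
K(k) = -10 (K(k) = -5 - 5 = -10)
V(R) = -10
(sqrt(a(-7, 35) - 215) + W(13)) + V(3) = (sqrt(-1/14*35 - 215) + 19) - 10 = (sqrt(-5/2 - 215) + 19) - 10 = (sqrt(-435/2) + 19) - 10 = (I*sqrt(870)/2 + 19) - 10 = (19 + I*sqrt(870)/2) - 10 = 9 + I*sqrt(870)/2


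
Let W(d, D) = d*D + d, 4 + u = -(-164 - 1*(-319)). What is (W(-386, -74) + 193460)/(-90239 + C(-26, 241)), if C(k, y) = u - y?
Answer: -221638/90639 ≈ -2.4453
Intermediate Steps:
u = -159 (u = -4 - (-164 - 1*(-319)) = -4 - (-164 + 319) = -4 - 1*155 = -4 - 155 = -159)
C(k, y) = -159 - y
W(d, D) = d + D*d (W(d, D) = D*d + d = d + D*d)
(W(-386, -74) + 193460)/(-90239 + C(-26, 241)) = (-386*(1 - 74) + 193460)/(-90239 + (-159 - 1*241)) = (-386*(-73) + 193460)/(-90239 + (-159 - 241)) = (28178 + 193460)/(-90239 - 400) = 221638/(-90639) = 221638*(-1/90639) = -221638/90639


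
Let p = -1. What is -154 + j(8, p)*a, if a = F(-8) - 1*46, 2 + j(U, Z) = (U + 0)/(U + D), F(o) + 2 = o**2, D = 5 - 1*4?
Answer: -1546/9 ≈ -171.78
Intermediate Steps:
D = 1 (D = 5 - 4 = 1)
F(o) = -2 + o**2
j(U, Z) = -2 + U/(1 + U) (j(U, Z) = -2 + (U + 0)/(U + 1) = -2 + U/(1 + U))
a = 16 (a = (-2 + (-8)**2) - 1*46 = (-2 + 64) - 46 = 62 - 46 = 16)
-154 + j(8, p)*a = -154 + ((-2 - 1*8)/(1 + 8))*16 = -154 + ((-2 - 8)/9)*16 = -154 + ((1/9)*(-10))*16 = -154 - 10/9*16 = -154 - 160/9 = -1546/9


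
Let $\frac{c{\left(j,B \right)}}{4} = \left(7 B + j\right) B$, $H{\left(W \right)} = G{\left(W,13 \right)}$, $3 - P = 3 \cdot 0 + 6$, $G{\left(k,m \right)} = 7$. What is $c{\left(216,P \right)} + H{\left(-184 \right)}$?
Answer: $-2333$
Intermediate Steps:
$P = -3$ ($P = 3 - \left(3 \cdot 0 + 6\right) = 3 - \left(0 + 6\right) = 3 - 6 = -3$)
$H{\left(W \right)} = 7$
$c{\left(j,B \right)} = 4 B \left(j + 7 B\right)$ ($c{\left(j,B \right)} = 4 \left(7 B + j\right) B = 4 \left(j + 7 B\right) B = 4 B \left(j + 7 B\right)$)
$c{\left(216,P \right)} + H{\left(-184 \right)} = 4 \left(-3\right) \left(216 + 7 \left(-3\right)\right) + 7 = 4 \left(-3\right) \left(216 - 21\right) + 7 = 4 \left(-3\right) 195 + 7 = -2340 + 7 = -2333$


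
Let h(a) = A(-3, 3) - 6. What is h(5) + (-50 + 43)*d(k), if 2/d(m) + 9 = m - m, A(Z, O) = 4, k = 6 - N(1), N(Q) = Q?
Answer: -4/9 ≈ -0.44444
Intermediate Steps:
k = 5 (k = 6 - 1*1 = 6 - 1 = 5)
d(m) = -2/9 (d(m) = 2/(-9 + (m - m)) = 2/(-9 + 0) = 2/(-9) = 2*(-⅑) = -2/9)
h(a) = -2 (h(a) = 4 - 6 = -2)
h(5) + (-50 + 43)*d(k) = -2 + (-50 + 43)*(-2/9) = -2 - 7*(-2/9) = -2 + 14/9 = -4/9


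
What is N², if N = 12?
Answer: 144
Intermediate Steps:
N² = 12² = 144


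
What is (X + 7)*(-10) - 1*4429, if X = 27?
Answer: -4769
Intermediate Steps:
(X + 7)*(-10) - 1*4429 = (27 + 7)*(-10) - 1*4429 = 34*(-10) - 4429 = -340 - 4429 = -4769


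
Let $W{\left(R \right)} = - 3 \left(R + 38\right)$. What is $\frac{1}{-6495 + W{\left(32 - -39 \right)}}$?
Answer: $- \frac{1}{6822} \approx -0.00014658$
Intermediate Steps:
$W{\left(R \right)} = -114 - 3 R$ ($W{\left(R \right)} = - 3 \left(38 + R\right) = -114 - 3 R$)
$\frac{1}{-6495 + W{\left(32 - -39 \right)}} = \frac{1}{-6495 - \left(114 + 3 \left(32 - -39\right)\right)} = \frac{1}{-6495 - \left(114 + 3 \left(32 + 39\right)\right)} = \frac{1}{-6495 - 327} = \frac{1}{-6822} = - \frac{1}{6822}$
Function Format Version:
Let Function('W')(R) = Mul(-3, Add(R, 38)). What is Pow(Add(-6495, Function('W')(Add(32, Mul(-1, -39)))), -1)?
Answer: Rational(-1, 6822) ≈ -0.00014658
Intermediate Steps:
Function('W')(R) = Add(-114, Mul(-3, R)) (Function('W')(R) = Mul(-3, Add(38, R)) = Add(-114, Mul(-3, R)))
Pow(Add(-6495, Function('W')(Add(32, Mul(-1, -39)))), -1) = Pow(Add(-6495, Add(-114, Mul(-3, Add(32, Mul(-1, -39))))), -1) = Pow(Add(-6495, Add(-114, Mul(-3, Add(32, 39)))), -1) = Pow(Add(-6495, Add(-114, Mul(-3, 71))), -1) = Pow(Add(-6495, Add(-114, -213)), -1) = Pow(Add(-6495, -327), -1) = Pow(-6822, -1) = Rational(-1, 6822)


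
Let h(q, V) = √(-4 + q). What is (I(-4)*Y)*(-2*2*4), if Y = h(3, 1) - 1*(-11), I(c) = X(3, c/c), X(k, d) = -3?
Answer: 528 + 48*I ≈ 528.0 + 48.0*I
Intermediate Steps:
I(c) = -3
Y = 11 + I (Y = √(-4 + 3) - 1*(-11) = √(-1) + 11 = I + 11 = 11 + I ≈ 11.0 + 1.0*I)
(I(-4)*Y)*(-2*2*4) = (-3*(11 + I))*(-2*2*4) = (-33 - 3*I)*(-4*4) = (-33 - 3*I)*(-16) = 528 + 48*I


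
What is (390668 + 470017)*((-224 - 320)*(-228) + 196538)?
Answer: 275909790450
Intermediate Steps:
(390668 + 470017)*((-224 - 320)*(-228) + 196538) = 860685*(-544*(-228) + 196538) = 860685*(124032 + 196538) = 860685*320570 = 275909790450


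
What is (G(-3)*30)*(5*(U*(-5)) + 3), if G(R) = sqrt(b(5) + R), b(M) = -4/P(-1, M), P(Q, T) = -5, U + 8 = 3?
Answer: 768*I*sqrt(55) ≈ 5695.6*I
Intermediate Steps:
U = -5 (U = -8 + 3 = -5)
b(M) = 4/5 (b(M) = -4/(-5) = -4*(-1/5) = 4/5)
G(R) = sqrt(4/5 + R)
(G(-3)*30)*(5*(U*(-5)) + 3) = ((sqrt(20 + 25*(-3))/5)*30)*(5*(-5*(-5)) + 3) = ((sqrt(20 - 75)/5)*30)*(5*25 + 3) = ((sqrt(-55)/5)*30)*(125 + 3) = (((I*sqrt(55))/5)*30)*128 = ((I*sqrt(55)/5)*30)*128 = (6*I*sqrt(55))*128 = 768*I*sqrt(55)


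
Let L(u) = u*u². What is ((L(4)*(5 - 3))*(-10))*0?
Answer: 0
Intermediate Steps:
L(u) = u³
((L(4)*(5 - 3))*(-10))*0 = ((4³*(5 - 3))*(-10))*0 = ((64*2)*(-10))*0 = (128*(-10))*0 = -1280*0 = 0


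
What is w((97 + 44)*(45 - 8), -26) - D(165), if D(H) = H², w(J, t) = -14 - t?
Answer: -27213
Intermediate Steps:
w((97 + 44)*(45 - 8), -26) - D(165) = (-14 - 1*(-26)) - 1*165² = (-14 + 26) - 1*27225 = 12 - 27225 = -27213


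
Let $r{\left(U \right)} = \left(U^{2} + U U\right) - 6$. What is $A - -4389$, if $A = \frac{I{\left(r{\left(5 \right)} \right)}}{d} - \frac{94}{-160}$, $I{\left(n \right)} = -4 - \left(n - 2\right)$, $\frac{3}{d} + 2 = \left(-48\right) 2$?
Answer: $\frac{1414141}{240} \approx 5892.3$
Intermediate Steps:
$r{\left(U \right)} = -6 + 2 U^{2}$ ($r{\left(U \right)} = \left(U^{2} + U^{2}\right) - 6 = 2 U^{2} - 6 = -6 + 2 U^{2}$)
$d = - \frac{3}{98}$ ($d = \frac{3}{-2 - 96} = \frac{3}{-98} = 3 \left(- \frac{1}{98}\right) = - \frac{3}{98} \approx -0.030612$)
$I{\left(n \right)} = -2 - n$ ($I{\left(n \right)} = -4 - \left(-2 + n\right) = -2 - n$)
$A = \frac{360781}{240}$ ($A = \frac{-2 - \left(-6 + 2 \cdot 5^{2}\right)}{- \frac{3}{98}} - \frac{94}{-160} = \left(-2 - \left(-6 + 2 \cdot 25\right)\right) \left(- \frac{98}{3}\right) - - \frac{47}{80} = \left(-2 - \left(-6 + 50\right)\right) \left(- \frac{98}{3}\right) + \frac{47}{80} = \left(-2 - 44\right) \left(- \frac{98}{3}\right) + \frac{47}{80} = \left(-46\right) \left(- \frac{98}{3}\right) + \frac{47}{80} = \frac{4508}{3} + \frac{47}{80} = \frac{360781}{240} \approx 1503.3$)
$A - -4389 = \frac{360781}{240} - -4389 = \frac{360781}{240} + 4389 = \frac{1414141}{240}$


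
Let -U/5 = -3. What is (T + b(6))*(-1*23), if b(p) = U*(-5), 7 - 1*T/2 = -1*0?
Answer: 1403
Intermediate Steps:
T = 14 (T = 14 - (-2)*0 = 14 - 2*0 = 14 + 0 = 14)
U = 15 (U = -5*(-3) = 15)
b(p) = -75 (b(p) = 15*(-5) = -75)
(T + b(6))*(-1*23) = (14 - 75)*(-1*23) = -61*(-23) = 1403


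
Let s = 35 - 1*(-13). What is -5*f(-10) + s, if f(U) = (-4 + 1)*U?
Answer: -102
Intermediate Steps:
f(U) = -3*U
s = 48 (s = 35 + 13 = 48)
-5*f(-10) + s = -(-15)*(-10) + 48 = -5*30 + 48 = -150 + 48 = -102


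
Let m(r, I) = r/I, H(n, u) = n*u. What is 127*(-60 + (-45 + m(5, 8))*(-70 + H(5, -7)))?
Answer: 4672965/8 ≈ 5.8412e+5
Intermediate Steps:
127*(-60 + (-45 + m(5, 8))*(-70 + H(5, -7))) = 127*(-60 + (-45 + 5/8)*(-70 + 5*(-7))) = 127*(-60 + (-45 + 5*(1/8))*(-70 - 35)) = 127*(-60 + (-45 + 5/8)*(-105)) = 127*(-60 - 355/8*(-105)) = 127*(-60 + 37275/8) = 127*(36795/8) = 4672965/8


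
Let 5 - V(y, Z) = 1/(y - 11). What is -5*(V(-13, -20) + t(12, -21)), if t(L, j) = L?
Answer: -2045/24 ≈ -85.208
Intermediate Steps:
V(y, Z) = 5 - 1/(-11 + y) (V(y, Z) = 5 - 1/(y - 11) = 5 - 1/(-11 + y))
-5*(V(-13, -20) + t(12, -21)) = -5*((-56 + 5*(-13))/(-11 - 13) + 12) = -5*((-56 - 65)/(-24) + 12) = -5*(-1/24*(-121) + 12) = -5*(121/24 + 12) = -5*409/24 = -2045/24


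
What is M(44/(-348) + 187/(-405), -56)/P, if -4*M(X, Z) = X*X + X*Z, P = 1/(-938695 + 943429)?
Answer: -603749404456/15327225 ≈ -39391.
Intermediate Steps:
P = 1/4734 ≈ 0.00021124
M(X, Z) = -X**2/4 - X*Z/4 (M(X, Z) = -(X*X + X*Z)/4 = -(X**2 + X*Z)/4 = -X**2/4 - X*Z/4)
M(44/(-348) + 187/(-405), -56)/P = (-(44/(-348) + 187/(-405))*((44/(-348) + 187/(-405)) - 56)/4)/(1/4734) = -(44*(-1/348) + 187*(-1/405))*((44*(-1/348) + 187*(-1/405)) - 56)/4*4734 = -(-11/87 - 187/405)*((-11/87 - 187/405) - 56)/4*4734 = -1/4*(-6908/11745)*(-6908/11745 - 56)*4734 = -1/4*(-6908/11745)*(-664628/11745)*4734 = -1147812556/137945025*4734 = -603749404456/15327225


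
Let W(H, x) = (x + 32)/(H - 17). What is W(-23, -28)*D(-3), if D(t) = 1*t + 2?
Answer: ⅒ ≈ 0.10000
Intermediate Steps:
W(H, x) = (32 + x)/(-17 + H)
D(t) = 2 + t (D(t) = t + 2 = 2 + t)
W(-23, -28)*D(-3) = ((32 - 28)/(-17 - 23))*(2 - 3) = (4/(-40))*(-1) = -1/40*4*(-1) = -⅒*(-1) = ⅒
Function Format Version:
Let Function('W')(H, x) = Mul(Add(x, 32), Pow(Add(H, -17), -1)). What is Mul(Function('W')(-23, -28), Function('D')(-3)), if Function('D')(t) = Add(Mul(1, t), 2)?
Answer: Rational(1, 10) ≈ 0.10000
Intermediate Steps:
Function('W')(H, x) = Mul(Pow(Add(-17, H), -1), Add(32, x)) (Function('W')(H, x) = Mul(Add(32, x), Pow(Add(-17, H), -1)) = Mul(Pow(Add(-17, H), -1), Add(32, x)))
Function('D')(t) = Add(2, t) (Function('D')(t) = Add(t, 2) = Add(2, t))
Mul(Function('W')(-23, -28), Function('D')(-3)) = Mul(Mul(Pow(Add(-17, -23), -1), Add(32, -28)), Add(2, -3)) = Mul(Mul(Pow(-40, -1), 4), -1) = Mul(Mul(Rational(-1, 40), 4), -1) = Mul(Rational(-1, 10), -1) = Rational(1, 10)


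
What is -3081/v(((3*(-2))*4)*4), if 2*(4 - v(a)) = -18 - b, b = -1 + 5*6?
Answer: -6162/55 ≈ -112.04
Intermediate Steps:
b = 29 (b = -1 + 30 = 29)
v(a) = 55/2 (v(a) = 4 - (-18 - 1*29)/2 = 4 - (-18 - 29)/2 = 4 - ½*(-47) = 4 + 47/2 = 55/2)
-3081/v(((3*(-2))*4)*4) = -3081/55/2 = -3081*2/55 = -6162/55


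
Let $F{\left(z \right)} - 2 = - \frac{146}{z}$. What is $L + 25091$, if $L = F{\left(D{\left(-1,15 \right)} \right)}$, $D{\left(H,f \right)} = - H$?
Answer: $24947$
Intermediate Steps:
$F{\left(z \right)} = 2 - \frac{146}{z}$
$L = -144$ ($L = 2 - \frac{146}{\left(-1\right) \left(-1\right)} = 2 - \frac{146}{1} = 2 - 146 = -144$)
$L + 25091 = -144 + 25091 = 24947$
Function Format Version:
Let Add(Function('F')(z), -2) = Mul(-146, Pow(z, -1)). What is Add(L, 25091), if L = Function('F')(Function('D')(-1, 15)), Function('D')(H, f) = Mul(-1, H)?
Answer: 24947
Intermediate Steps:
Function('F')(z) = Add(2, Mul(-146, Pow(z, -1)))
L = -144 (L = Add(2, Mul(-146, Pow(Mul(-1, -1), -1))) = Add(2, Mul(-146, Pow(1, -1))) = Add(2, Mul(-146, 1)) = Add(2, -146) = -144)
Add(L, 25091) = Add(-144, 25091) = 24947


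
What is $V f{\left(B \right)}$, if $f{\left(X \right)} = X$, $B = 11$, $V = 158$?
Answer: $1738$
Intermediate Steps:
$V f{\left(B \right)} = 158 \cdot 11 = 1738$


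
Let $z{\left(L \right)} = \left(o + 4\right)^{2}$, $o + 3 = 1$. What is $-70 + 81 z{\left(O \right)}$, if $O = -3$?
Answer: $254$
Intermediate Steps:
$o = -2$ ($o = -3 + 1 = -2$)
$z{\left(L \right)} = 4$ ($z{\left(L \right)} = \left(-2 + 4\right)^{2} = 2^{2} = 4$)
$-70 + 81 z{\left(O \right)} = -70 + 81 \cdot 4 = -70 + 324 = 254$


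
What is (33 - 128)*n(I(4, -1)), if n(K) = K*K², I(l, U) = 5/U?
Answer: 11875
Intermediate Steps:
n(K) = K³
(33 - 128)*n(I(4, -1)) = (33 - 128)*(5/(-1))³ = -95*(5*(-1))³ = -95*(-5)³ = -95*(-125) = 11875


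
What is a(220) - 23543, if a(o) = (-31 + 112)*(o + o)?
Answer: 12097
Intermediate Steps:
a(o) = 162*o (a(o) = 81*(2*o) = 162*o)
a(220) - 23543 = 162*220 - 23543 = 35640 - 23543 = 12097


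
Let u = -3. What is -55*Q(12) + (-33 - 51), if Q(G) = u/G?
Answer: -281/4 ≈ -70.250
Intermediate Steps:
Q(G) = -3/G
-55*Q(12) + (-33 - 51) = -(-165)/12 + (-33 - 51) = -(-165)/12 - 84 = -55*(-1/4) - 84 = 55/4 - 84 = -281/4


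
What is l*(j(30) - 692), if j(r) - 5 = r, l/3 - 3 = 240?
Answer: -478953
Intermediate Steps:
l = 729 (l = 9 + 3*240 = 9 + 720 = 729)
j(r) = 5 + r
l*(j(30) - 692) = 729*((5 + 30) - 692) = 729*(35 - 692) = 729*(-657) = -478953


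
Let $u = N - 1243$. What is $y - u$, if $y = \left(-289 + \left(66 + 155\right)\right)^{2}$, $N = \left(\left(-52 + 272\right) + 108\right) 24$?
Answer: $-2005$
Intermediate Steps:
$N = 7872$ ($N = \left(220 + 108\right) 24 = 328 \cdot 24 = 7872$)
$u = 6629$ ($u = 7872 - 1243 = 6629$)
$y = 4624$ ($y = \left(-289 + 221\right)^{2} = \left(-68\right)^{2} = 4624$)
$y - u = 4624 - 6629 = -2005$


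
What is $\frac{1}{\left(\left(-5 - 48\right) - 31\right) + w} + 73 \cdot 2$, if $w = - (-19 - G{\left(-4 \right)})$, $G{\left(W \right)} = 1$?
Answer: $\frac{9343}{64} \approx 145.98$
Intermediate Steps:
$w = 20$ ($w = - (-19 - 1) = \left(-1\right) \left(-20\right) = 20$)
$\frac{1}{\left(\left(-5 - 48\right) - 31\right) + w} + 73 \cdot 2 = \frac{1}{\left(\left(-5 - 48\right) - 31\right) + 20} + 73 \cdot 2 = \frac{1}{\left(-53 - 31\right) + 20} + 146 = \frac{1}{-84 + 20} + 146 = \frac{1}{-64} + 146 = - \frac{1}{64} + 146 = \frac{9343}{64}$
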